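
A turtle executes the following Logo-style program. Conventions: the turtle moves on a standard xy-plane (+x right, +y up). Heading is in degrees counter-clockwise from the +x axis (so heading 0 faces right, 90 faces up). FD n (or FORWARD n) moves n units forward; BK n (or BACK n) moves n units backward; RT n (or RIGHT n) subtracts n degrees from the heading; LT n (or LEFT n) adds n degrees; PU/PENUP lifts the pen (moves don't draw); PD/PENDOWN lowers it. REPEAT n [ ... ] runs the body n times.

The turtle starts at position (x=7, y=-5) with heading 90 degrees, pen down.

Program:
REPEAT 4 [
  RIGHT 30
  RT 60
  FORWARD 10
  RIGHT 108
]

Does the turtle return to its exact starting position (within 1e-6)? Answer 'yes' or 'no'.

Answer: no

Derivation:
Executing turtle program step by step:
Start: pos=(7,-5), heading=90, pen down
REPEAT 4 [
  -- iteration 1/4 --
  RT 30: heading 90 -> 60
  RT 60: heading 60 -> 0
  FD 10: (7,-5) -> (17,-5) [heading=0, draw]
  RT 108: heading 0 -> 252
  -- iteration 2/4 --
  RT 30: heading 252 -> 222
  RT 60: heading 222 -> 162
  FD 10: (17,-5) -> (7.489,-1.91) [heading=162, draw]
  RT 108: heading 162 -> 54
  -- iteration 3/4 --
  RT 30: heading 54 -> 24
  RT 60: heading 24 -> 324
  FD 10: (7.489,-1.91) -> (15.58,-7.788) [heading=324, draw]
  RT 108: heading 324 -> 216
  -- iteration 4/4 --
  RT 30: heading 216 -> 186
  RT 60: heading 186 -> 126
  FD 10: (15.58,-7.788) -> (9.702,0.302) [heading=126, draw]
  RT 108: heading 126 -> 18
]
Final: pos=(9.702,0.302), heading=18, 4 segment(s) drawn

Start position: (7, -5)
Final position: (9.702, 0.302)
Distance = 5.951; >= 1e-6 -> NOT closed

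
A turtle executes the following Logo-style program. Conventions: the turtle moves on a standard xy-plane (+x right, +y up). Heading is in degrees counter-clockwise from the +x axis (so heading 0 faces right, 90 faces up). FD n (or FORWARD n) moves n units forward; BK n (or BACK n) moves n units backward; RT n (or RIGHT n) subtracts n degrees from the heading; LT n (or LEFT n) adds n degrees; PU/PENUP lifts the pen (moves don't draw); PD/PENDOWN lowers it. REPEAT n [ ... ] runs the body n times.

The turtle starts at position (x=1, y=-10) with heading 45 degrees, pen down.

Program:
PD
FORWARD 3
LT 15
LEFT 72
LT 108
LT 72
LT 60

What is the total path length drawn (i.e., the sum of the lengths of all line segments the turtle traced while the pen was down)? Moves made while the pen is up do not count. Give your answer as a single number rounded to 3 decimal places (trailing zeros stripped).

Executing turtle program step by step:
Start: pos=(1,-10), heading=45, pen down
PD: pen down
FD 3: (1,-10) -> (3.121,-7.879) [heading=45, draw]
LT 15: heading 45 -> 60
LT 72: heading 60 -> 132
LT 108: heading 132 -> 240
LT 72: heading 240 -> 312
LT 60: heading 312 -> 12
Final: pos=(3.121,-7.879), heading=12, 1 segment(s) drawn

Segment lengths:
  seg 1: (1,-10) -> (3.121,-7.879), length = 3
Total = 3

Answer: 3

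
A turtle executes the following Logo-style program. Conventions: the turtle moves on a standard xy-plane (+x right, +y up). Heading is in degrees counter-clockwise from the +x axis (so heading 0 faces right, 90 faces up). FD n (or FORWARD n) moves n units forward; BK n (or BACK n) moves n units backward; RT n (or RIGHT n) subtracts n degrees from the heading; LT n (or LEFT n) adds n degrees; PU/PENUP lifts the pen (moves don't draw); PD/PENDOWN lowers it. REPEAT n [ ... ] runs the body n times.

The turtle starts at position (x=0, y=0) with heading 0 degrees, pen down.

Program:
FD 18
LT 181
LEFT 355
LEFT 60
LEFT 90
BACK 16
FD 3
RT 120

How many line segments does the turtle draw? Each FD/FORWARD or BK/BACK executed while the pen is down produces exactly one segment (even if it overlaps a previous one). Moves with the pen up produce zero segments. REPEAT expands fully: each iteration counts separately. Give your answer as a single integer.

Answer: 3

Derivation:
Executing turtle program step by step:
Start: pos=(0,0), heading=0, pen down
FD 18: (0,0) -> (18,0) [heading=0, draw]
LT 181: heading 0 -> 181
LT 355: heading 181 -> 176
LT 60: heading 176 -> 236
LT 90: heading 236 -> 326
BK 16: (18,0) -> (4.735,8.947) [heading=326, draw]
FD 3: (4.735,8.947) -> (7.223,7.27) [heading=326, draw]
RT 120: heading 326 -> 206
Final: pos=(7.223,7.27), heading=206, 3 segment(s) drawn
Segments drawn: 3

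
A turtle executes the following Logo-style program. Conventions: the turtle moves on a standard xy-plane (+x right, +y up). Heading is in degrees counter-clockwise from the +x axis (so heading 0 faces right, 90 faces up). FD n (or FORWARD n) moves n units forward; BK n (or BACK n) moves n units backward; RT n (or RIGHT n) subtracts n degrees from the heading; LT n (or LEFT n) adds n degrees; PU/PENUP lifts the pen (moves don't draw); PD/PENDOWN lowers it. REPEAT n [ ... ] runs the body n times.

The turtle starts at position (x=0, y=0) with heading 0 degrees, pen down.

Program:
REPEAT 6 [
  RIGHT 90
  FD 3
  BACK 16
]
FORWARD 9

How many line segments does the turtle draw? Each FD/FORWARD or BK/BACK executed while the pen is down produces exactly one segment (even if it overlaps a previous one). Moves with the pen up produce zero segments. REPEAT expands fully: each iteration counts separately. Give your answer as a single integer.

Answer: 13

Derivation:
Executing turtle program step by step:
Start: pos=(0,0), heading=0, pen down
REPEAT 6 [
  -- iteration 1/6 --
  RT 90: heading 0 -> 270
  FD 3: (0,0) -> (0,-3) [heading=270, draw]
  BK 16: (0,-3) -> (0,13) [heading=270, draw]
  -- iteration 2/6 --
  RT 90: heading 270 -> 180
  FD 3: (0,13) -> (-3,13) [heading=180, draw]
  BK 16: (-3,13) -> (13,13) [heading=180, draw]
  -- iteration 3/6 --
  RT 90: heading 180 -> 90
  FD 3: (13,13) -> (13,16) [heading=90, draw]
  BK 16: (13,16) -> (13,0) [heading=90, draw]
  -- iteration 4/6 --
  RT 90: heading 90 -> 0
  FD 3: (13,0) -> (16,0) [heading=0, draw]
  BK 16: (16,0) -> (0,0) [heading=0, draw]
  -- iteration 5/6 --
  RT 90: heading 0 -> 270
  FD 3: (0,0) -> (0,-3) [heading=270, draw]
  BK 16: (0,-3) -> (0,13) [heading=270, draw]
  -- iteration 6/6 --
  RT 90: heading 270 -> 180
  FD 3: (0,13) -> (-3,13) [heading=180, draw]
  BK 16: (-3,13) -> (13,13) [heading=180, draw]
]
FD 9: (13,13) -> (4,13) [heading=180, draw]
Final: pos=(4,13), heading=180, 13 segment(s) drawn
Segments drawn: 13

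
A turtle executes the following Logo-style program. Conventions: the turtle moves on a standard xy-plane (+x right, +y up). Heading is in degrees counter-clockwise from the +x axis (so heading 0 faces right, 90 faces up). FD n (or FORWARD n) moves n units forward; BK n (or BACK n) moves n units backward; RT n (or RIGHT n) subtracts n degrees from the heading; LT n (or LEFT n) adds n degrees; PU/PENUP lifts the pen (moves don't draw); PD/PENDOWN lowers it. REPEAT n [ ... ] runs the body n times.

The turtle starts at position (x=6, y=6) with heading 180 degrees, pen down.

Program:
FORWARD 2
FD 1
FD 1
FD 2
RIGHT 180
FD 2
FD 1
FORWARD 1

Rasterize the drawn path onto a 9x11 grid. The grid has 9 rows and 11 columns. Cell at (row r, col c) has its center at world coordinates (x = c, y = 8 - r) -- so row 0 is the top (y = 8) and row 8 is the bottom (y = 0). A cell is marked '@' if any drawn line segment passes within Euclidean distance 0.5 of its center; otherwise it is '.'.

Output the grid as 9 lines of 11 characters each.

Segment 0: (6,6) -> (4,6)
Segment 1: (4,6) -> (3,6)
Segment 2: (3,6) -> (2,6)
Segment 3: (2,6) -> (0,6)
Segment 4: (0,6) -> (2,6)
Segment 5: (2,6) -> (3,6)
Segment 6: (3,6) -> (4,6)

Answer: ...........
...........
@@@@@@@....
...........
...........
...........
...........
...........
...........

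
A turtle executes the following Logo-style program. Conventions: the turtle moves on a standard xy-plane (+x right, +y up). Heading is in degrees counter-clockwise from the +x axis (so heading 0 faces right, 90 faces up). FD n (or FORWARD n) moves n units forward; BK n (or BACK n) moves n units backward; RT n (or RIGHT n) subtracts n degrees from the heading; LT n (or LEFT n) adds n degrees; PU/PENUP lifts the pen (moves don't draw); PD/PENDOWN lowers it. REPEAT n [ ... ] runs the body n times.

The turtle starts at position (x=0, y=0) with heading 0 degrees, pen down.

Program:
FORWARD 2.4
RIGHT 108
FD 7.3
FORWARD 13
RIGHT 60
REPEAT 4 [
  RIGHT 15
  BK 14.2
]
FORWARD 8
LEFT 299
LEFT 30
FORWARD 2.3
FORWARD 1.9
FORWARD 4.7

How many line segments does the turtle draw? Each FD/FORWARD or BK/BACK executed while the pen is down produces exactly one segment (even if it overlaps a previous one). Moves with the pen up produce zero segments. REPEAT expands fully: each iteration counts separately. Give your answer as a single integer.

Answer: 11

Derivation:
Executing turtle program step by step:
Start: pos=(0,0), heading=0, pen down
FD 2.4: (0,0) -> (2.4,0) [heading=0, draw]
RT 108: heading 0 -> 252
FD 7.3: (2.4,0) -> (0.144,-6.943) [heading=252, draw]
FD 13: (0.144,-6.943) -> (-3.873,-19.306) [heading=252, draw]
RT 60: heading 252 -> 192
REPEAT 4 [
  -- iteration 1/4 --
  RT 15: heading 192 -> 177
  BK 14.2: (-3.873,-19.306) -> (10.307,-20.05) [heading=177, draw]
  -- iteration 2/4 --
  RT 15: heading 177 -> 162
  BK 14.2: (10.307,-20.05) -> (23.812,-24.438) [heading=162, draw]
  -- iteration 3/4 --
  RT 15: heading 162 -> 147
  BK 14.2: (23.812,-24.438) -> (35.722,-32.172) [heading=147, draw]
  -- iteration 4/4 --
  RT 15: heading 147 -> 132
  BK 14.2: (35.722,-32.172) -> (45.223,-42.724) [heading=132, draw]
]
FD 8: (45.223,-42.724) -> (39.87,-36.779) [heading=132, draw]
LT 299: heading 132 -> 71
LT 30: heading 71 -> 101
FD 2.3: (39.87,-36.779) -> (39.431,-34.521) [heading=101, draw]
FD 1.9: (39.431,-34.521) -> (39.069,-32.656) [heading=101, draw]
FD 4.7: (39.069,-32.656) -> (38.172,-28.043) [heading=101, draw]
Final: pos=(38.172,-28.043), heading=101, 11 segment(s) drawn
Segments drawn: 11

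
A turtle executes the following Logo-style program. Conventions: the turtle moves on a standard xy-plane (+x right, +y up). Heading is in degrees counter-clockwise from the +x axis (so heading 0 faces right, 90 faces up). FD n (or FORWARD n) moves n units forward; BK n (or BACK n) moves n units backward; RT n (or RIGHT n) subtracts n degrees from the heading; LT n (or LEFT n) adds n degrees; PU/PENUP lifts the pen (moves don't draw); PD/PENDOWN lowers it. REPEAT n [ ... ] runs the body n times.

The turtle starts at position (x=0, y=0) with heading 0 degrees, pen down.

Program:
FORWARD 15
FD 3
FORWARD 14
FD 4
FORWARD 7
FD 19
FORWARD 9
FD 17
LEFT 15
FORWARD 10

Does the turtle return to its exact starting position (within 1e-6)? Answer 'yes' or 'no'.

Executing turtle program step by step:
Start: pos=(0,0), heading=0, pen down
FD 15: (0,0) -> (15,0) [heading=0, draw]
FD 3: (15,0) -> (18,0) [heading=0, draw]
FD 14: (18,0) -> (32,0) [heading=0, draw]
FD 4: (32,0) -> (36,0) [heading=0, draw]
FD 7: (36,0) -> (43,0) [heading=0, draw]
FD 19: (43,0) -> (62,0) [heading=0, draw]
FD 9: (62,0) -> (71,0) [heading=0, draw]
FD 17: (71,0) -> (88,0) [heading=0, draw]
LT 15: heading 0 -> 15
FD 10: (88,0) -> (97.659,2.588) [heading=15, draw]
Final: pos=(97.659,2.588), heading=15, 9 segment(s) drawn

Start position: (0, 0)
Final position: (97.659, 2.588)
Distance = 97.694; >= 1e-6 -> NOT closed

Answer: no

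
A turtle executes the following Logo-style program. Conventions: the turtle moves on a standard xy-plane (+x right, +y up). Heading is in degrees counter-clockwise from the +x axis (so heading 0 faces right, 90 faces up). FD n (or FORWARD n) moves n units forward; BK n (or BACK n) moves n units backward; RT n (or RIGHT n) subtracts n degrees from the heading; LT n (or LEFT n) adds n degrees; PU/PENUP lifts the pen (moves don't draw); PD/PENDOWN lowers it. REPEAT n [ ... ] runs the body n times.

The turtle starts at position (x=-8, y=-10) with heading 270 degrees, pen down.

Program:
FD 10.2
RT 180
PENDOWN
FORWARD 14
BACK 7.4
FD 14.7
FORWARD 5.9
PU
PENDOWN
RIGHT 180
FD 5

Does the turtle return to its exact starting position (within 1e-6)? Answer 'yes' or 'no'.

Executing turtle program step by step:
Start: pos=(-8,-10), heading=270, pen down
FD 10.2: (-8,-10) -> (-8,-20.2) [heading=270, draw]
RT 180: heading 270 -> 90
PD: pen down
FD 14: (-8,-20.2) -> (-8,-6.2) [heading=90, draw]
BK 7.4: (-8,-6.2) -> (-8,-13.6) [heading=90, draw]
FD 14.7: (-8,-13.6) -> (-8,1.1) [heading=90, draw]
FD 5.9: (-8,1.1) -> (-8,7) [heading=90, draw]
PU: pen up
PD: pen down
RT 180: heading 90 -> 270
FD 5: (-8,7) -> (-8,2) [heading=270, draw]
Final: pos=(-8,2), heading=270, 6 segment(s) drawn

Start position: (-8, -10)
Final position: (-8, 2)
Distance = 12; >= 1e-6 -> NOT closed

Answer: no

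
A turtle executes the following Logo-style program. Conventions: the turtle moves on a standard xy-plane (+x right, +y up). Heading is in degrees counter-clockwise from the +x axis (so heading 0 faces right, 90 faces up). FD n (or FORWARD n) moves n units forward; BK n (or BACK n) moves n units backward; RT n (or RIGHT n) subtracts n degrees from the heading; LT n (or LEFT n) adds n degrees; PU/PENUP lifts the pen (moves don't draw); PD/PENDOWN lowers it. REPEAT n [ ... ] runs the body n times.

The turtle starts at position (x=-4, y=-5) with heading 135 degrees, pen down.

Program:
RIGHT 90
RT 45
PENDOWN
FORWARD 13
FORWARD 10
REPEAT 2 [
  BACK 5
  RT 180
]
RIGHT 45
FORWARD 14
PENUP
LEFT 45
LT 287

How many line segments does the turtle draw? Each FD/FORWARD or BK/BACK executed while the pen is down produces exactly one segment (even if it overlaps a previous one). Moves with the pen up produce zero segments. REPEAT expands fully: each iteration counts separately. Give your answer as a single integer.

Answer: 5

Derivation:
Executing turtle program step by step:
Start: pos=(-4,-5), heading=135, pen down
RT 90: heading 135 -> 45
RT 45: heading 45 -> 0
PD: pen down
FD 13: (-4,-5) -> (9,-5) [heading=0, draw]
FD 10: (9,-5) -> (19,-5) [heading=0, draw]
REPEAT 2 [
  -- iteration 1/2 --
  BK 5: (19,-5) -> (14,-5) [heading=0, draw]
  RT 180: heading 0 -> 180
  -- iteration 2/2 --
  BK 5: (14,-5) -> (19,-5) [heading=180, draw]
  RT 180: heading 180 -> 0
]
RT 45: heading 0 -> 315
FD 14: (19,-5) -> (28.899,-14.899) [heading=315, draw]
PU: pen up
LT 45: heading 315 -> 0
LT 287: heading 0 -> 287
Final: pos=(28.899,-14.899), heading=287, 5 segment(s) drawn
Segments drawn: 5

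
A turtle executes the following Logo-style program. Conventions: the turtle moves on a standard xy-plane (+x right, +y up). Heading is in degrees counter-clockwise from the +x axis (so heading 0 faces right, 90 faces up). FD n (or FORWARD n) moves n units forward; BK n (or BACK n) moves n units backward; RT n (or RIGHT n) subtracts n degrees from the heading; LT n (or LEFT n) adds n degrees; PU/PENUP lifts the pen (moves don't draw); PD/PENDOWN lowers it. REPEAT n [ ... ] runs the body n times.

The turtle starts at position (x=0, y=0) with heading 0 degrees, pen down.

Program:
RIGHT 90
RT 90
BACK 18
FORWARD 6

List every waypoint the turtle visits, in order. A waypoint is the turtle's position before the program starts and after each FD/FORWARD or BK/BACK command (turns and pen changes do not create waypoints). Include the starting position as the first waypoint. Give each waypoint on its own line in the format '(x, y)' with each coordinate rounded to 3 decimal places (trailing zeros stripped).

Executing turtle program step by step:
Start: pos=(0,0), heading=0, pen down
RT 90: heading 0 -> 270
RT 90: heading 270 -> 180
BK 18: (0,0) -> (18,0) [heading=180, draw]
FD 6: (18,0) -> (12,0) [heading=180, draw]
Final: pos=(12,0), heading=180, 2 segment(s) drawn
Waypoints (3 total):
(0, 0)
(18, 0)
(12, 0)

Answer: (0, 0)
(18, 0)
(12, 0)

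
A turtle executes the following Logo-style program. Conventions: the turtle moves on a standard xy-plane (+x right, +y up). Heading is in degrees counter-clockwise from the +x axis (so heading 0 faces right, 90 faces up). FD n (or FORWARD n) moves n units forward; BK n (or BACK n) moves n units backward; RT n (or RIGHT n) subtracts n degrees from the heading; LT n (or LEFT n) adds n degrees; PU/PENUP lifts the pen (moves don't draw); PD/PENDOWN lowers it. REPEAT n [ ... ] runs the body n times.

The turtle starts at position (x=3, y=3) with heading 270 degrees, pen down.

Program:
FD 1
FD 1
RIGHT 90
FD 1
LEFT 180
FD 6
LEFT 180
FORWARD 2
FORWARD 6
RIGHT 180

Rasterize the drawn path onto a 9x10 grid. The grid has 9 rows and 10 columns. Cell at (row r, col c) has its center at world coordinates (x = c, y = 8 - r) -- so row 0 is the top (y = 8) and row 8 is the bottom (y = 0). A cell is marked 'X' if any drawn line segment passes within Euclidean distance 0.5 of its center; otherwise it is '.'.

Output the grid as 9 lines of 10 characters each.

Answer: ..........
..........
..........
..........
..........
...X......
...X......
XXXXXXXXX.
..........

Derivation:
Segment 0: (3,3) -> (3,2)
Segment 1: (3,2) -> (3,1)
Segment 2: (3,1) -> (2,1)
Segment 3: (2,1) -> (8,1)
Segment 4: (8,1) -> (6,1)
Segment 5: (6,1) -> (0,1)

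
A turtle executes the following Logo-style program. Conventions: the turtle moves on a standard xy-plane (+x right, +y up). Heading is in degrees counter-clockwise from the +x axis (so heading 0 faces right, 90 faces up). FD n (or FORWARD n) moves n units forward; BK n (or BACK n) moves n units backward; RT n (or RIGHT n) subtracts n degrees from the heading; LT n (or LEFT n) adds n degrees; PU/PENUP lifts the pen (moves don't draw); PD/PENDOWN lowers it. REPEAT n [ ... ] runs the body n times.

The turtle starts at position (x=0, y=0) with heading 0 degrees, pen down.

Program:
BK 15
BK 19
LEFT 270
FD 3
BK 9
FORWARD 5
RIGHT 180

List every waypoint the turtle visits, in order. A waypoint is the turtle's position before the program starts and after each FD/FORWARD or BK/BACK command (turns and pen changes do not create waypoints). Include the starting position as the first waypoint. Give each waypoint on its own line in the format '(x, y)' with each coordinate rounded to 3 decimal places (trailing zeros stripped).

Answer: (0, 0)
(-15, 0)
(-34, 0)
(-34, -3)
(-34, 6)
(-34, 1)

Derivation:
Executing turtle program step by step:
Start: pos=(0,0), heading=0, pen down
BK 15: (0,0) -> (-15,0) [heading=0, draw]
BK 19: (-15,0) -> (-34,0) [heading=0, draw]
LT 270: heading 0 -> 270
FD 3: (-34,0) -> (-34,-3) [heading=270, draw]
BK 9: (-34,-3) -> (-34,6) [heading=270, draw]
FD 5: (-34,6) -> (-34,1) [heading=270, draw]
RT 180: heading 270 -> 90
Final: pos=(-34,1), heading=90, 5 segment(s) drawn
Waypoints (6 total):
(0, 0)
(-15, 0)
(-34, 0)
(-34, -3)
(-34, 6)
(-34, 1)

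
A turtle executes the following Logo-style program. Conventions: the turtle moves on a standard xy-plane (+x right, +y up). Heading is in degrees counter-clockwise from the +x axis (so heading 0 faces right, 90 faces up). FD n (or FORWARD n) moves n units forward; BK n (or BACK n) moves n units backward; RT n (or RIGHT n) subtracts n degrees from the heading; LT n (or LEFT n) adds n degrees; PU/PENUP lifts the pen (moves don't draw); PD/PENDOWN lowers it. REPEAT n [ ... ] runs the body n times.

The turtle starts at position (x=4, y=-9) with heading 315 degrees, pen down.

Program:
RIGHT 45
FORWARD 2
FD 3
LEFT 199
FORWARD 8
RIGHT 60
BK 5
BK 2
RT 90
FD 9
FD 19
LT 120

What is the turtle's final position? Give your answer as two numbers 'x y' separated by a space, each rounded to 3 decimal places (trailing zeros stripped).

Executing turtle program step by step:
Start: pos=(4,-9), heading=315, pen down
RT 45: heading 315 -> 270
FD 2: (4,-9) -> (4,-11) [heading=270, draw]
FD 3: (4,-11) -> (4,-14) [heading=270, draw]
LT 199: heading 270 -> 109
FD 8: (4,-14) -> (1.395,-6.436) [heading=109, draw]
RT 60: heading 109 -> 49
BK 5: (1.395,-6.436) -> (-1.885,-10.209) [heading=49, draw]
BK 2: (-1.885,-10.209) -> (-3.197,-11.719) [heading=49, draw]
RT 90: heading 49 -> 319
FD 9: (-3.197,-11.719) -> (3.595,-17.623) [heading=319, draw]
FD 19: (3.595,-17.623) -> (17.935,-30.088) [heading=319, draw]
LT 120: heading 319 -> 79
Final: pos=(17.935,-30.088), heading=79, 7 segment(s) drawn

Answer: 17.935 -30.088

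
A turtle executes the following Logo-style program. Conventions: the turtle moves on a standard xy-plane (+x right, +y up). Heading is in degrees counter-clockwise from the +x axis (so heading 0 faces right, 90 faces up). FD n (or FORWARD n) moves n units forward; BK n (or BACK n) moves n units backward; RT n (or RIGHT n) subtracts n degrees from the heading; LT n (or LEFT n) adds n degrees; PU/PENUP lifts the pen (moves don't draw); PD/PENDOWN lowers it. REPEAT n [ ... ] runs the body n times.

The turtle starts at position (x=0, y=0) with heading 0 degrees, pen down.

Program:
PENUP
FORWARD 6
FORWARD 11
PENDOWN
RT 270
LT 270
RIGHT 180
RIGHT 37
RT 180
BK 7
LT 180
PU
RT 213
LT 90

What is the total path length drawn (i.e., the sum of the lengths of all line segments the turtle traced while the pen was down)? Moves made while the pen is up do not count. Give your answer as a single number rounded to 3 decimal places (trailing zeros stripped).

Executing turtle program step by step:
Start: pos=(0,0), heading=0, pen down
PU: pen up
FD 6: (0,0) -> (6,0) [heading=0, move]
FD 11: (6,0) -> (17,0) [heading=0, move]
PD: pen down
RT 270: heading 0 -> 90
LT 270: heading 90 -> 0
RT 180: heading 0 -> 180
RT 37: heading 180 -> 143
RT 180: heading 143 -> 323
BK 7: (17,0) -> (11.41,4.213) [heading=323, draw]
LT 180: heading 323 -> 143
PU: pen up
RT 213: heading 143 -> 290
LT 90: heading 290 -> 20
Final: pos=(11.41,4.213), heading=20, 1 segment(s) drawn

Segment lengths:
  seg 1: (17,0) -> (11.41,4.213), length = 7
Total = 7

Answer: 7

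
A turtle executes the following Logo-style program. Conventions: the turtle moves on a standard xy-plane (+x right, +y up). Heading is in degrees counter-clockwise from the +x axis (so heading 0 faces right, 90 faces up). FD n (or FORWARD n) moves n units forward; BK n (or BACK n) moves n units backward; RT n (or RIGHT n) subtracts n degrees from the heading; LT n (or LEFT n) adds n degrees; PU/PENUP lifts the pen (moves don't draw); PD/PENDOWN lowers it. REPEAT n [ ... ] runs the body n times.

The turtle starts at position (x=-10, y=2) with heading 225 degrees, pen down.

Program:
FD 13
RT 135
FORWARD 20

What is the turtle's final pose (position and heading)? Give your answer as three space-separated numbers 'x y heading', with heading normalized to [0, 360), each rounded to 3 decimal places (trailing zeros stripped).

Answer: -19.192 12.808 90

Derivation:
Executing turtle program step by step:
Start: pos=(-10,2), heading=225, pen down
FD 13: (-10,2) -> (-19.192,-7.192) [heading=225, draw]
RT 135: heading 225 -> 90
FD 20: (-19.192,-7.192) -> (-19.192,12.808) [heading=90, draw]
Final: pos=(-19.192,12.808), heading=90, 2 segment(s) drawn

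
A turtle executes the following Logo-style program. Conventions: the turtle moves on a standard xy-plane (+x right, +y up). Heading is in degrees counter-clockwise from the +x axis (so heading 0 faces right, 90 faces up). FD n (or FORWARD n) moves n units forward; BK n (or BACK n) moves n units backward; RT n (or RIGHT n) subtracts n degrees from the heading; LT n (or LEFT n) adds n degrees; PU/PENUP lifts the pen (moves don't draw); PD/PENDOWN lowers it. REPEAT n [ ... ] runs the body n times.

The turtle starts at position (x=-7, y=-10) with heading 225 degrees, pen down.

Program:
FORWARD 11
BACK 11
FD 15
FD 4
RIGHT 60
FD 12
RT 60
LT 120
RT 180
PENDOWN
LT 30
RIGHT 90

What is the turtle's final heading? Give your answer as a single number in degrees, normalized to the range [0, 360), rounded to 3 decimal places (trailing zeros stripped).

Answer: 345

Derivation:
Executing turtle program step by step:
Start: pos=(-7,-10), heading=225, pen down
FD 11: (-7,-10) -> (-14.778,-17.778) [heading=225, draw]
BK 11: (-14.778,-17.778) -> (-7,-10) [heading=225, draw]
FD 15: (-7,-10) -> (-17.607,-20.607) [heading=225, draw]
FD 4: (-17.607,-20.607) -> (-20.435,-23.435) [heading=225, draw]
RT 60: heading 225 -> 165
FD 12: (-20.435,-23.435) -> (-32.026,-20.329) [heading=165, draw]
RT 60: heading 165 -> 105
LT 120: heading 105 -> 225
RT 180: heading 225 -> 45
PD: pen down
LT 30: heading 45 -> 75
RT 90: heading 75 -> 345
Final: pos=(-32.026,-20.329), heading=345, 5 segment(s) drawn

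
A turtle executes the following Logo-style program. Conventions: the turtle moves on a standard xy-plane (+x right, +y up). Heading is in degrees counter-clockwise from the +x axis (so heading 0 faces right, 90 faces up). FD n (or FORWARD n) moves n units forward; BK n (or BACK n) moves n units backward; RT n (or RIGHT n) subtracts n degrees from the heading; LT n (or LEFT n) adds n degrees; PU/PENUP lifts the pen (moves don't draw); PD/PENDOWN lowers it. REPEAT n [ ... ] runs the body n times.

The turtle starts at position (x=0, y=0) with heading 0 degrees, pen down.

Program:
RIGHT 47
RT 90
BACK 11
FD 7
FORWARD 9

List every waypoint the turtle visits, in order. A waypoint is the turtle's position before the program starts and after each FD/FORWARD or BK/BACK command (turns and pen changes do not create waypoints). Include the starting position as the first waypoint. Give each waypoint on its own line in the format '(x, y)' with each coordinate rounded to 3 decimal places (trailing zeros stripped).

Executing turtle program step by step:
Start: pos=(0,0), heading=0, pen down
RT 47: heading 0 -> 313
RT 90: heading 313 -> 223
BK 11: (0,0) -> (8.045,7.502) [heading=223, draw]
FD 7: (8.045,7.502) -> (2.925,2.728) [heading=223, draw]
FD 9: (2.925,2.728) -> (-3.657,-3.41) [heading=223, draw]
Final: pos=(-3.657,-3.41), heading=223, 3 segment(s) drawn
Waypoints (4 total):
(0, 0)
(8.045, 7.502)
(2.925, 2.728)
(-3.657, -3.41)

Answer: (0, 0)
(8.045, 7.502)
(2.925, 2.728)
(-3.657, -3.41)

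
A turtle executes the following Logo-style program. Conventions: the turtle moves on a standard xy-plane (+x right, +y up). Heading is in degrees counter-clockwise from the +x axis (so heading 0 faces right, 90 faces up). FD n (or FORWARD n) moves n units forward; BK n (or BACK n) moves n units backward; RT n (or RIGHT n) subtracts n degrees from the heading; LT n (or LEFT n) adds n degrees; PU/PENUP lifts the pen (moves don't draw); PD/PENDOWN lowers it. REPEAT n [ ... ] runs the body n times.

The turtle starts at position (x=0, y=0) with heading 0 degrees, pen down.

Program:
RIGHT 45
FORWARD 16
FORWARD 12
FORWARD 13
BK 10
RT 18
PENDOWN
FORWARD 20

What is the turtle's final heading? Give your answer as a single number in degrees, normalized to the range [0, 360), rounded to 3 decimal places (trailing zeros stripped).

Answer: 297

Derivation:
Executing turtle program step by step:
Start: pos=(0,0), heading=0, pen down
RT 45: heading 0 -> 315
FD 16: (0,0) -> (11.314,-11.314) [heading=315, draw]
FD 12: (11.314,-11.314) -> (19.799,-19.799) [heading=315, draw]
FD 13: (19.799,-19.799) -> (28.991,-28.991) [heading=315, draw]
BK 10: (28.991,-28.991) -> (21.92,-21.92) [heading=315, draw]
RT 18: heading 315 -> 297
PD: pen down
FD 20: (21.92,-21.92) -> (31,-39.74) [heading=297, draw]
Final: pos=(31,-39.74), heading=297, 5 segment(s) drawn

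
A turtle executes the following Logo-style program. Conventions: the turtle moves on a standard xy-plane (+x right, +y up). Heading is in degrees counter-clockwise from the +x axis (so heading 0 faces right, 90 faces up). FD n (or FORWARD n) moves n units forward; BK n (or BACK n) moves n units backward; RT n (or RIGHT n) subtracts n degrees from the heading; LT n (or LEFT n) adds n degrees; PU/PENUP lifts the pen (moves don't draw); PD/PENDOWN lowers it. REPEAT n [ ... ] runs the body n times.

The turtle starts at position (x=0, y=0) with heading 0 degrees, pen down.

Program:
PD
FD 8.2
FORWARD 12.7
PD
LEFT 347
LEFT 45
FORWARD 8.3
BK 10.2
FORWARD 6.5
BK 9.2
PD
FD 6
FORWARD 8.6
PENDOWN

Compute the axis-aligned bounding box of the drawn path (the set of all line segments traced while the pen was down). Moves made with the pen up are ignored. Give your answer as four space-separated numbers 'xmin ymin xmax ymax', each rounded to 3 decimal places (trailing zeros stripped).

Answer: 0 -2.438 29.38 5.299

Derivation:
Executing turtle program step by step:
Start: pos=(0,0), heading=0, pen down
PD: pen down
FD 8.2: (0,0) -> (8.2,0) [heading=0, draw]
FD 12.7: (8.2,0) -> (20.9,0) [heading=0, draw]
PD: pen down
LT 347: heading 0 -> 347
LT 45: heading 347 -> 32
FD 8.3: (20.9,0) -> (27.939,4.398) [heading=32, draw]
BK 10.2: (27.939,4.398) -> (19.289,-1.007) [heading=32, draw]
FD 6.5: (19.289,-1.007) -> (24.801,2.438) [heading=32, draw]
BK 9.2: (24.801,2.438) -> (16.999,-2.438) [heading=32, draw]
PD: pen down
FD 6: (16.999,-2.438) -> (22.087,0.742) [heading=32, draw]
FD 8.6: (22.087,0.742) -> (29.38,5.299) [heading=32, draw]
PD: pen down
Final: pos=(29.38,5.299), heading=32, 8 segment(s) drawn

Segment endpoints: x in {0, 8.2, 16.999, 19.289, 20.9, 22.087, 24.801, 27.939, 29.38}, y in {-2.438, -1.007, 0, 0.742, 2.438, 4.398, 5.299}
xmin=0, ymin=-2.438, xmax=29.38, ymax=5.299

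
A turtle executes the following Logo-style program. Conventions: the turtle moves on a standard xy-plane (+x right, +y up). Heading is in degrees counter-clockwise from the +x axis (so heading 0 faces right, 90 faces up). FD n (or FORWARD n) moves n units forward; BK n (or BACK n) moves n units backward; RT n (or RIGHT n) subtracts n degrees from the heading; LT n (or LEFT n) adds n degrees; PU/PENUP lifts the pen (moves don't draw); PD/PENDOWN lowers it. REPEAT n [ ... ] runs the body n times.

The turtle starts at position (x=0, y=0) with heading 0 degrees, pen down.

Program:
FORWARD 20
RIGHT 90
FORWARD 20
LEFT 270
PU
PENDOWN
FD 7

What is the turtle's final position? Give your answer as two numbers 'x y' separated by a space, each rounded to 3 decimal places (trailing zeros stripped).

Executing turtle program step by step:
Start: pos=(0,0), heading=0, pen down
FD 20: (0,0) -> (20,0) [heading=0, draw]
RT 90: heading 0 -> 270
FD 20: (20,0) -> (20,-20) [heading=270, draw]
LT 270: heading 270 -> 180
PU: pen up
PD: pen down
FD 7: (20,-20) -> (13,-20) [heading=180, draw]
Final: pos=(13,-20), heading=180, 3 segment(s) drawn

Answer: 13 -20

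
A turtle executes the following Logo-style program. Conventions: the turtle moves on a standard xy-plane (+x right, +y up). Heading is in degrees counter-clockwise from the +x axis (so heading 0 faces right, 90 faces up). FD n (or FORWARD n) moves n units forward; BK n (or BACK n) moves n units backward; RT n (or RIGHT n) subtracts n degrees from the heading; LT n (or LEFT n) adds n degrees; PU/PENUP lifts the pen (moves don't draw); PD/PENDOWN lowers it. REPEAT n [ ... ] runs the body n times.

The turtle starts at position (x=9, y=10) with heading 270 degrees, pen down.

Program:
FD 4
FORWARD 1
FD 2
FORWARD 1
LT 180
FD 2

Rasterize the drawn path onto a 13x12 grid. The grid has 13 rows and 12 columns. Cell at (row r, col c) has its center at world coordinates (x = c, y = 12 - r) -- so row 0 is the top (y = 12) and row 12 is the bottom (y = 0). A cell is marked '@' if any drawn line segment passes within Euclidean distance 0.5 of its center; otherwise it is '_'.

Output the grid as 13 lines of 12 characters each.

Answer: ____________
____________
_________@__
_________@__
_________@__
_________@__
_________@__
_________@__
_________@__
_________@__
_________@__
____________
____________

Derivation:
Segment 0: (9,10) -> (9,6)
Segment 1: (9,6) -> (9,5)
Segment 2: (9,5) -> (9,3)
Segment 3: (9,3) -> (9,2)
Segment 4: (9,2) -> (9,4)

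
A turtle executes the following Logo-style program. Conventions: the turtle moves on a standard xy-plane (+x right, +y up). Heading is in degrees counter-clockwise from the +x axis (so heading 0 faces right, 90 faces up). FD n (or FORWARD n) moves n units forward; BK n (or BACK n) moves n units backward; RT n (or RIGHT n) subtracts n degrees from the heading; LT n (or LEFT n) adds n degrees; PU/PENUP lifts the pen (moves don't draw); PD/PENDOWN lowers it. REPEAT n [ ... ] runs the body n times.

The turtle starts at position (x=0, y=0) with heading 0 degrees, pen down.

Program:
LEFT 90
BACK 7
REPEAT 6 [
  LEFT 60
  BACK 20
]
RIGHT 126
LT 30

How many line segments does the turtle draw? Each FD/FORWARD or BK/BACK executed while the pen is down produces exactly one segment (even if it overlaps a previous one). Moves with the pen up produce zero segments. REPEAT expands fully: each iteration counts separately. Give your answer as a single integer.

Answer: 7

Derivation:
Executing turtle program step by step:
Start: pos=(0,0), heading=0, pen down
LT 90: heading 0 -> 90
BK 7: (0,0) -> (0,-7) [heading=90, draw]
REPEAT 6 [
  -- iteration 1/6 --
  LT 60: heading 90 -> 150
  BK 20: (0,-7) -> (17.321,-17) [heading=150, draw]
  -- iteration 2/6 --
  LT 60: heading 150 -> 210
  BK 20: (17.321,-17) -> (34.641,-7) [heading=210, draw]
  -- iteration 3/6 --
  LT 60: heading 210 -> 270
  BK 20: (34.641,-7) -> (34.641,13) [heading=270, draw]
  -- iteration 4/6 --
  LT 60: heading 270 -> 330
  BK 20: (34.641,13) -> (17.321,23) [heading=330, draw]
  -- iteration 5/6 --
  LT 60: heading 330 -> 30
  BK 20: (17.321,23) -> (0,13) [heading=30, draw]
  -- iteration 6/6 --
  LT 60: heading 30 -> 90
  BK 20: (0,13) -> (0,-7) [heading=90, draw]
]
RT 126: heading 90 -> 324
LT 30: heading 324 -> 354
Final: pos=(0,-7), heading=354, 7 segment(s) drawn
Segments drawn: 7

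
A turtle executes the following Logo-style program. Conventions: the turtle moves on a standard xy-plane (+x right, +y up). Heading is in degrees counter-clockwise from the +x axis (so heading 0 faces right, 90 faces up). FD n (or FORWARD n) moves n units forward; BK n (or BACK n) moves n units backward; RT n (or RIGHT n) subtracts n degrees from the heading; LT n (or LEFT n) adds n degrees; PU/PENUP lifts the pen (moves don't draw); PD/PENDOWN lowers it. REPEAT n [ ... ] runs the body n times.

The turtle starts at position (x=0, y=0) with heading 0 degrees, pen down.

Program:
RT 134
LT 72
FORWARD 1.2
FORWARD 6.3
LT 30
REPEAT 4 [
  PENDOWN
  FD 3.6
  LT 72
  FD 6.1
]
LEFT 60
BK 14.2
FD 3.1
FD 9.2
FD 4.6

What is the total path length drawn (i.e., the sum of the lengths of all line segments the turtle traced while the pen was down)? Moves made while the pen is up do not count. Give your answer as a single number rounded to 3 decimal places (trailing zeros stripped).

Answer: 77.4

Derivation:
Executing turtle program step by step:
Start: pos=(0,0), heading=0, pen down
RT 134: heading 0 -> 226
LT 72: heading 226 -> 298
FD 1.2: (0,0) -> (0.563,-1.06) [heading=298, draw]
FD 6.3: (0.563,-1.06) -> (3.521,-6.622) [heading=298, draw]
LT 30: heading 298 -> 328
REPEAT 4 [
  -- iteration 1/4 --
  PD: pen down
  FD 3.6: (3.521,-6.622) -> (6.574,-8.53) [heading=328, draw]
  LT 72: heading 328 -> 40
  FD 6.1: (6.574,-8.53) -> (11.247,-4.609) [heading=40, draw]
  -- iteration 2/4 --
  PD: pen down
  FD 3.6: (11.247,-4.609) -> (14.005,-2.295) [heading=40, draw]
  LT 72: heading 40 -> 112
  FD 6.1: (14.005,-2.295) -> (11.72,3.361) [heading=112, draw]
  -- iteration 3/4 --
  PD: pen down
  FD 3.6: (11.72,3.361) -> (10.371,6.699) [heading=112, draw]
  LT 72: heading 112 -> 184
  FD 6.1: (10.371,6.699) -> (4.286,6.273) [heading=184, draw]
  -- iteration 4/4 --
  PD: pen down
  FD 3.6: (4.286,6.273) -> (0.695,6.022) [heading=184, draw]
  LT 72: heading 184 -> 256
  FD 6.1: (0.695,6.022) -> (-0.781,0.103) [heading=256, draw]
]
LT 60: heading 256 -> 316
BK 14.2: (-0.781,0.103) -> (-10.996,9.968) [heading=316, draw]
FD 3.1: (-10.996,9.968) -> (-8.766,7.814) [heading=316, draw]
FD 9.2: (-8.766,7.814) -> (-2.148,1.423) [heading=316, draw]
FD 4.6: (-2.148,1.423) -> (1.161,-1.772) [heading=316, draw]
Final: pos=(1.161,-1.772), heading=316, 14 segment(s) drawn

Segment lengths:
  seg 1: (0,0) -> (0.563,-1.06), length = 1.2
  seg 2: (0.563,-1.06) -> (3.521,-6.622), length = 6.3
  seg 3: (3.521,-6.622) -> (6.574,-8.53), length = 3.6
  seg 4: (6.574,-8.53) -> (11.247,-4.609), length = 6.1
  seg 5: (11.247,-4.609) -> (14.005,-2.295), length = 3.6
  seg 6: (14.005,-2.295) -> (11.72,3.361), length = 6.1
  seg 7: (11.72,3.361) -> (10.371,6.699), length = 3.6
  seg 8: (10.371,6.699) -> (4.286,6.273), length = 6.1
  seg 9: (4.286,6.273) -> (0.695,6.022), length = 3.6
  seg 10: (0.695,6.022) -> (-0.781,0.103), length = 6.1
  seg 11: (-0.781,0.103) -> (-10.996,9.968), length = 14.2
  seg 12: (-10.996,9.968) -> (-8.766,7.814), length = 3.1
  seg 13: (-8.766,7.814) -> (-2.148,1.423), length = 9.2
  seg 14: (-2.148,1.423) -> (1.161,-1.772), length = 4.6
Total = 77.4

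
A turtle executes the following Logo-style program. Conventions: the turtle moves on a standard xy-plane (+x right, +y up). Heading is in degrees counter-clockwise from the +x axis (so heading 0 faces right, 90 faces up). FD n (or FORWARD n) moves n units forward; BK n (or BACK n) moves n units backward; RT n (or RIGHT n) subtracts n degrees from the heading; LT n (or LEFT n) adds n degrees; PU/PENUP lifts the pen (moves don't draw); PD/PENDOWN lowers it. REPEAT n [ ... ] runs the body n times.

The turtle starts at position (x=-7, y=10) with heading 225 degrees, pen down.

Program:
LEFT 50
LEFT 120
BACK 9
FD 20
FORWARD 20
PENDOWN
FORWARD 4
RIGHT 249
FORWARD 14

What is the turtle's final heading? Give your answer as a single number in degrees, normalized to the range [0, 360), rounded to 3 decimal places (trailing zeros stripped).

Executing turtle program step by step:
Start: pos=(-7,10), heading=225, pen down
LT 50: heading 225 -> 275
LT 120: heading 275 -> 35
BK 9: (-7,10) -> (-14.372,4.838) [heading=35, draw]
FD 20: (-14.372,4.838) -> (2.011,16.309) [heading=35, draw]
FD 20: (2.011,16.309) -> (18.394,27.781) [heading=35, draw]
PD: pen down
FD 4: (18.394,27.781) -> (21.67,30.075) [heading=35, draw]
RT 249: heading 35 -> 146
FD 14: (21.67,30.075) -> (10.064,37.904) [heading=146, draw]
Final: pos=(10.064,37.904), heading=146, 5 segment(s) drawn

Answer: 146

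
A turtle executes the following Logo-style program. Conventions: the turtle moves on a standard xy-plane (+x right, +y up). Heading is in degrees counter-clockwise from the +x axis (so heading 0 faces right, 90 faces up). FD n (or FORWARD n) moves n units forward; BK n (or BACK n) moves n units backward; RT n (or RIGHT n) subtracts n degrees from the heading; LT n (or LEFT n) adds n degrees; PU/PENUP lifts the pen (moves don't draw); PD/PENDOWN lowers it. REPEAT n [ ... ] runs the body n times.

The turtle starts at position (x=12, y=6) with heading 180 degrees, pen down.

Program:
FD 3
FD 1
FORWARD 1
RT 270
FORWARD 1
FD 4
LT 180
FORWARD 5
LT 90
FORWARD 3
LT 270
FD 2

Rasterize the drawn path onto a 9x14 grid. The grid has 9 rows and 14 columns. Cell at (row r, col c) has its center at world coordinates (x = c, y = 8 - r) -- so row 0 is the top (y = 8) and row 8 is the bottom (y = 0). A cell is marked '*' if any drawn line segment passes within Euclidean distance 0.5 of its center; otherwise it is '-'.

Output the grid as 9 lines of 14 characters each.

Answer: ----*---------
----*---------
----*********-
-------*------
-------*------
-------*------
-------*------
-------*------
--------------

Derivation:
Segment 0: (12,6) -> (9,6)
Segment 1: (9,6) -> (8,6)
Segment 2: (8,6) -> (7,6)
Segment 3: (7,6) -> (7,5)
Segment 4: (7,5) -> (7,1)
Segment 5: (7,1) -> (7,6)
Segment 6: (7,6) -> (4,6)
Segment 7: (4,6) -> (4,8)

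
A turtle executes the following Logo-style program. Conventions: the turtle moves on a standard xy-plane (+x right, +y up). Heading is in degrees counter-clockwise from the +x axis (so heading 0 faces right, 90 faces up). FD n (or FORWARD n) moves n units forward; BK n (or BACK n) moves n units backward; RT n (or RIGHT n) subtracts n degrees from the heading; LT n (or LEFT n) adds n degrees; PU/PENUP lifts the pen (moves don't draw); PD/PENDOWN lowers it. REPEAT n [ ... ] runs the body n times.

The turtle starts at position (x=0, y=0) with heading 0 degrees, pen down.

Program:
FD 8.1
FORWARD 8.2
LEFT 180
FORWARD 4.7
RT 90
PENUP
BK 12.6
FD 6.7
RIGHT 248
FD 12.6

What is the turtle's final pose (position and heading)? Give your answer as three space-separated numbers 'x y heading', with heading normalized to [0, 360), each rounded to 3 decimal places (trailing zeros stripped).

Answer: -0.083 -10.62 202

Derivation:
Executing turtle program step by step:
Start: pos=(0,0), heading=0, pen down
FD 8.1: (0,0) -> (8.1,0) [heading=0, draw]
FD 8.2: (8.1,0) -> (16.3,0) [heading=0, draw]
LT 180: heading 0 -> 180
FD 4.7: (16.3,0) -> (11.6,0) [heading=180, draw]
RT 90: heading 180 -> 90
PU: pen up
BK 12.6: (11.6,0) -> (11.6,-12.6) [heading=90, move]
FD 6.7: (11.6,-12.6) -> (11.6,-5.9) [heading=90, move]
RT 248: heading 90 -> 202
FD 12.6: (11.6,-5.9) -> (-0.083,-10.62) [heading=202, move]
Final: pos=(-0.083,-10.62), heading=202, 3 segment(s) drawn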